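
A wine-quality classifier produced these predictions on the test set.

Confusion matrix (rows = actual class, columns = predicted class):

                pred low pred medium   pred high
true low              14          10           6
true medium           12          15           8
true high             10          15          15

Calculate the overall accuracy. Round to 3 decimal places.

0.419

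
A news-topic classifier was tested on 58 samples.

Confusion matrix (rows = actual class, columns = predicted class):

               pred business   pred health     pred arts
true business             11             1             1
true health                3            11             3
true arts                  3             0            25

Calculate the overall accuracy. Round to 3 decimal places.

0.810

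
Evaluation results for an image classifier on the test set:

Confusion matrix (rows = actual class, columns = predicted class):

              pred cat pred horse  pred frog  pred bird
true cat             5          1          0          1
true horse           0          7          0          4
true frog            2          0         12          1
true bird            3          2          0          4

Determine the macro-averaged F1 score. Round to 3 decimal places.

Per-class F1 score (2·TP/(2·TP+FP+FN)):
  cat: TP=5, FP=0+2+3=5, FN=1+0+1=2 → 10/17 = 0.5882
  horse: TP=7, FP=1+0+2=3, FN=0+0+4=4 → 14/21 = 0.6667
  frog: TP=12, FP=0+0+0=0, FN=2+0+1=3 → 24/27 = 0.8889
  bird: TP=4, FP=1+4+1=6, FN=3+2+0=5 → 8/19 = 0.4211
Macro-F1 score = mean = (0.5882 + 0.6667 + 0.8889 + 0.4211) / 4 = 0.641

0.641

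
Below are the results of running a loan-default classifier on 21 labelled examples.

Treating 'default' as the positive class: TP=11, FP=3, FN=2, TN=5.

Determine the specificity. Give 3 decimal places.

Specificity = TN/(TN+FP) = 5/(5+3) = 0.625

0.625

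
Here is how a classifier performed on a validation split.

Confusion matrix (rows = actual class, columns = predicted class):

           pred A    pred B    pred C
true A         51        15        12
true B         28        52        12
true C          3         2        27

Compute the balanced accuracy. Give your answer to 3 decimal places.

0.688

Balanced accuracy = mean of per-class recall.
  A: recall = 51/78 = 0.6538
  B: recall = 52/92 = 0.5652
  C: recall = 27/32 = 0.8438
Mean = (0.6538 + 0.5652 + 0.8438) / 3 = 0.688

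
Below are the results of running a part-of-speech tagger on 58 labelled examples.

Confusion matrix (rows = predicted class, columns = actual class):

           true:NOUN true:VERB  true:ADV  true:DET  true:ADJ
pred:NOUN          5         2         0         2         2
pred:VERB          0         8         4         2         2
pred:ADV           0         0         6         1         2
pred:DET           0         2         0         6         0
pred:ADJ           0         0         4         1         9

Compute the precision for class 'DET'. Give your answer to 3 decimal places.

precision = TP/(TP+FP).
DET: TP=6, FP=0+2+0+0=2 → 6/8 = 0.7500

0.750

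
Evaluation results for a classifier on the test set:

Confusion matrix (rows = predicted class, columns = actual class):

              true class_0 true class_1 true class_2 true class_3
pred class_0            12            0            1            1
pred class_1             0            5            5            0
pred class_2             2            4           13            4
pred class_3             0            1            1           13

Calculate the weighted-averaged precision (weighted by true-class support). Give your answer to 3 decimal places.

Per-class precision (TP/(TP+FP)):
  class_0: TP=12, FP=0+1+1=2 → 12/14 = 0.8571
  class_1: TP=5, FP=0+5+0=5 → 5/10 = 0.5000
  class_2: TP=13, FP=2+4+4=10 → 13/23 = 0.5652
  class_3: TP=13, FP=0+1+1=2 → 13/15 = 0.8667
Weighted-precision = Σ (supportᵢ/N)·precisionᵢ with N=62: (14/62)·0.8571 + (10/62)·0.5000 + (20/62)·0.5652 + (18/62)·0.8667 = 0.708

0.708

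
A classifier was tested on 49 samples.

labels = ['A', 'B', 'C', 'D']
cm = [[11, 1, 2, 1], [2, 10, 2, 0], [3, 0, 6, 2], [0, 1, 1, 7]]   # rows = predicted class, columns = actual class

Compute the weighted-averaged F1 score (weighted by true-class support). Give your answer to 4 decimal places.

0.6929

Per-class F1 score (2·TP/(2·TP+FP+FN)):
  A: TP=11, FP=1+2+1=4, FN=2+3+0=5 → 22/31 = 0.70968
  B: TP=10, FP=2+2+0=4, FN=1+0+1=2 → 20/26 = 0.76923
  C: TP=6, FP=3+0+2=5, FN=2+2+1=5 → 12/22 = 0.54545
  D: TP=7, FP=0+1+1=2, FN=1+0+2=3 → 14/19 = 0.73684
Weighted-F1 score = Σ (supportᵢ/N)·F1 scoreᵢ with N=49: (16/49)·0.70968 + (12/49)·0.76923 + (11/49)·0.54545 + (10/49)·0.73684 = 0.6929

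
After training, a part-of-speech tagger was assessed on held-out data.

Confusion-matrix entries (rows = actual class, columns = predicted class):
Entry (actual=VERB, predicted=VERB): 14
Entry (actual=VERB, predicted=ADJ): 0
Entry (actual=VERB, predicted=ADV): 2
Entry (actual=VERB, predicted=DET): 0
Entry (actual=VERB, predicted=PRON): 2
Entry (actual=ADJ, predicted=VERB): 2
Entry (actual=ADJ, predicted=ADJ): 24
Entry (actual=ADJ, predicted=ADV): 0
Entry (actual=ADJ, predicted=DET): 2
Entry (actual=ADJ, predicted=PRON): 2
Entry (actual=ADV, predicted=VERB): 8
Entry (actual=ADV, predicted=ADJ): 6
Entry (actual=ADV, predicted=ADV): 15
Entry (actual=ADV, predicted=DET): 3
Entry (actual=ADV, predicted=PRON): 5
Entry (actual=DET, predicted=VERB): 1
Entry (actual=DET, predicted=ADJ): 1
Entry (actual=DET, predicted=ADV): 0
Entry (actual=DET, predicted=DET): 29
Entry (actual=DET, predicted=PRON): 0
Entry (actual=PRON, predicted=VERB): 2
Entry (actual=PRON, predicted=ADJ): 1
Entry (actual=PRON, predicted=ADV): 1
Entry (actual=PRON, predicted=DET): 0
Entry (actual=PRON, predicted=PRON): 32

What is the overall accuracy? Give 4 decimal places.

0.7500

Accuracy = trace / total = (14+24+15+29+32=114) / 152 = 114/152 = 0.7500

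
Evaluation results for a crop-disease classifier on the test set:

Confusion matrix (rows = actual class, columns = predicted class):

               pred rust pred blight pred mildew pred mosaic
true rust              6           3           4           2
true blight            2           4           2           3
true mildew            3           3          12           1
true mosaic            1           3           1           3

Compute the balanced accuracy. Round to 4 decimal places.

Balanced accuracy = mean of per-class recall.
  rust: recall = 6/15 = 0.40000
  blight: recall = 4/11 = 0.36364
  mildew: recall = 12/19 = 0.63158
  mosaic: recall = 3/8 = 0.37500
Mean = (0.40000 + 0.36364 + 0.63158 + 0.37500) / 4 = 0.4426

0.4426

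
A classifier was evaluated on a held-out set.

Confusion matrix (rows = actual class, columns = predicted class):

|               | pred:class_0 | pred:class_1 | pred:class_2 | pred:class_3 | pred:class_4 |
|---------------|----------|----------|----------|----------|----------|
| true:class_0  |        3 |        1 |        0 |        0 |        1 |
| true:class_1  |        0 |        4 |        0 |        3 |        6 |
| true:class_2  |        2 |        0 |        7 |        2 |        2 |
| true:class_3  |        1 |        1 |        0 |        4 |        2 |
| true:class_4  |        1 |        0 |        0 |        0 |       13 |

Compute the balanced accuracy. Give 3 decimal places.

Balanced accuracy = mean of per-class recall.
  class_0: recall = 3/5 = 0.6000
  class_1: recall = 4/13 = 0.3077
  class_2: recall = 7/13 = 0.5385
  class_3: recall = 4/8 = 0.5000
  class_4: recall = 13/14 = 0.9286
Mean = (0.6000 + 0.3077 + 0.5385 + 0.5000 + 0.9286) / 5 = 0.575

0.575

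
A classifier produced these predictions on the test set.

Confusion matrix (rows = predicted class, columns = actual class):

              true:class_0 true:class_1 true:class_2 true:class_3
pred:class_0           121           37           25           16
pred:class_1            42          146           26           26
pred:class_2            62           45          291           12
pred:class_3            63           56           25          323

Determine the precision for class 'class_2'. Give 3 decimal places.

0.710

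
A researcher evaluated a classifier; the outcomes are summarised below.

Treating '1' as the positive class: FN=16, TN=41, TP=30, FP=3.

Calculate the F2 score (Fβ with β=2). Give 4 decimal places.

0.6912

Fβ = (1+β²)·TP / ((1+β²)·TP + β²·FN + FP), with β²=4
= 5·30 / (5·30 + 4·16 + 3) = 0.6912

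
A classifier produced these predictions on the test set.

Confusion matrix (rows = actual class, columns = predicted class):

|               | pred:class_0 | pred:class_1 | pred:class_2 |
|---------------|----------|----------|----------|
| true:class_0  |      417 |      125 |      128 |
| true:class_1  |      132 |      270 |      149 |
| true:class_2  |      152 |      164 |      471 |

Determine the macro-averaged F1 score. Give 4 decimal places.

Per-class F1 score (2·TP/(2·TP+FP+FN)):
  class_0: TP=417, FP=132+152=284, FN=125+128=253 → 834/1371 = 0.60832
  class_1: TP=270, FP=125+164=289, FN=132+149=281 → 540/1110 = 0.48649
  class_2: TP=471, FP=128+149=277, FN=152+164=316 → 942/1535 = 0.61368
Macro-F1 score = mean = (0.60832 + 0.48649 + 0.61368) / 3 = 0.5695

0.5695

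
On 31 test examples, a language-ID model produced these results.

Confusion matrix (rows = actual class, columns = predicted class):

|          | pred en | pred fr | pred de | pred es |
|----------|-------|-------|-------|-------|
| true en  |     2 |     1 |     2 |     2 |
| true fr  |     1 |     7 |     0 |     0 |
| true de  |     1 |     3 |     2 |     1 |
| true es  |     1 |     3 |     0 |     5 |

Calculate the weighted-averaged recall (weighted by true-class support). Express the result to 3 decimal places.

Per-class recall (TP/(TP+FN)):
  en: TP=2, FN=1+2+2=5 → 2/7 = 0.2857
  fr: TP=7, FN=1+0+0=1 → 7/8 = 0.8750
  de: TP=2, FN=1+3+1=5 → 2/7 = 0.2857
  es: TP=5, FN=1+3+0=4 → 5/9 = 0.5556
Weighted-recall = Σ (supportᵢ/N)·recallᵢ with N=31: (7/31)·0.2857 + (8/31)·0.8750 + (7/31)·0.2857 + (9/31)·0.5556 = 0.516

0.516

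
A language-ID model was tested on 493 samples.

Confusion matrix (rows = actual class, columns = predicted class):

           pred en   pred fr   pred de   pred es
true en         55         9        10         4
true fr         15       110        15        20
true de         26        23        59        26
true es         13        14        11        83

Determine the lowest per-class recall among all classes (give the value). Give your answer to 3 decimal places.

Per-class recall (TP/(TP+FN)):
  en: TP=55, FN=9+10+4=23 → 55/78 = 0.7051
  fr: TP=110, FN=15+15+20=50 → 110/160 = 0.6875
  de: TP=59, FN=26+23+26=75 → 59/134 = 0.4403
  es: TP=83, FN=13+14+11=38 → 83/121 = 0.6860
Lowest is class 'de' with recall = 0.440.

0.440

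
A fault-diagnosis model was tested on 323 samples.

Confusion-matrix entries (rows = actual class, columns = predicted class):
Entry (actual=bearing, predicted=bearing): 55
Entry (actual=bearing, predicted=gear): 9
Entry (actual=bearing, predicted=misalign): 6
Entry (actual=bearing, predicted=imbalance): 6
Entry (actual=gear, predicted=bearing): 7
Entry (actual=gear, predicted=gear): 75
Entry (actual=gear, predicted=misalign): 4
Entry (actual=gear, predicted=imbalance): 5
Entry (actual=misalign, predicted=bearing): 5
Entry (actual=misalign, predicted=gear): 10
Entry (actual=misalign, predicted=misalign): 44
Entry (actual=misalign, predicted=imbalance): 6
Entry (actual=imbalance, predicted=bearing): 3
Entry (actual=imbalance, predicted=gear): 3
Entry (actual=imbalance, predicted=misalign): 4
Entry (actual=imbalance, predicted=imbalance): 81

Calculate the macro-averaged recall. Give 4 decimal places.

0.7787

Per-class recall (TP/(TP+FN)):
  bearing: TP=55, FN=9+6+6=21 → 55/76 = 0.72368
  gear: TP=75, FN=7+4+5=16 → 75/91 = 0.82418
  misalign: TP=44, FN=5+10+6=21 → 44/65 = 0.67692
  imbalance: TP=81, FN=3+3+4=10 → 81/91 = 0.89011
Macro-recall = mean = (0.72368 + 0.82418 + 0.67692 + 0.89011) / 4 = 0.7787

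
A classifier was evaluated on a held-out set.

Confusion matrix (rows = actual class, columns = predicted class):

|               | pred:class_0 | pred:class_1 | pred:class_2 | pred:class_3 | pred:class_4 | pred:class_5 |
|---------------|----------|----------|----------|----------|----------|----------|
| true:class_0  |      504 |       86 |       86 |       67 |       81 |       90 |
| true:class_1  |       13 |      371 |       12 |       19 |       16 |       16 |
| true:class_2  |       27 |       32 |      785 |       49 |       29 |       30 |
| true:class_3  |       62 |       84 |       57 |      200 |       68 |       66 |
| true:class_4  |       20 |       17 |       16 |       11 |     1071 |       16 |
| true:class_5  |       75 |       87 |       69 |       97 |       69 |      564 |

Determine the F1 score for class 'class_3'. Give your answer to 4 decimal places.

F1 score = 2·TP/(2·TP+FP+FN).
class_3: TP=200, FP=67+19+49+11+97=243, FN=62+84+57+68+66=337 → 400/980 = 0.40816

0.4082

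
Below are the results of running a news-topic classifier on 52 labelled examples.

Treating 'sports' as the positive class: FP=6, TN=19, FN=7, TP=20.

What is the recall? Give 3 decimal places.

0.741

Recall = TP/(TP+FN) = 20/(20+7) = 20/27 = 0.741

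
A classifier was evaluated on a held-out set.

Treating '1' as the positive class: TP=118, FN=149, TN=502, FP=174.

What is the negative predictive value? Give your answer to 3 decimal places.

NPV = TN/(TN+FN) = 502/(502+149) = 0.771

0.771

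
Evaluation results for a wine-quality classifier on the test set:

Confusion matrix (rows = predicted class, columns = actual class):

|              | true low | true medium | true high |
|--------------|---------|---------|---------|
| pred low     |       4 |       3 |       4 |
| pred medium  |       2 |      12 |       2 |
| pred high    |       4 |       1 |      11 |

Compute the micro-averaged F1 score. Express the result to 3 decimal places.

0.628

Micro-averaging pools counts across classes: ΣTP=27, ΣFP=16, ΣFN=16.
Micro-F1 score = 2·TP/(2·TP+FP+FN) on pooled counts = 0.628 (equals overall accuracy in single-label multiclass).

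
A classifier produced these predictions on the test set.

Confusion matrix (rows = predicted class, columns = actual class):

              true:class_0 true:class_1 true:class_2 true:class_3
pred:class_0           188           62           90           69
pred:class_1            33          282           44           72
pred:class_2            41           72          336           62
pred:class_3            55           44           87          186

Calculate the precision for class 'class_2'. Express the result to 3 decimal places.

0.658

One-vs-rest for 'class_2': TP = diagonal; FP = other classes predicted 'class_2'; FN = 'class_2' predicted as other.
precision = TP/(TP+FP).
class_2: TP=336, FP=41+72+62=175 → 336/511 = 0.6575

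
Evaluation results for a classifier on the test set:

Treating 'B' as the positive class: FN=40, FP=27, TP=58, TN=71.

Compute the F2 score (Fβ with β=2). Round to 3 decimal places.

Fβ = (1+β²)·TP / ((1+β²)·TP + β²·FN + FP), with β²=4
= 5·58 / (5·58 + 4·40 + 27) = 0.608

0.608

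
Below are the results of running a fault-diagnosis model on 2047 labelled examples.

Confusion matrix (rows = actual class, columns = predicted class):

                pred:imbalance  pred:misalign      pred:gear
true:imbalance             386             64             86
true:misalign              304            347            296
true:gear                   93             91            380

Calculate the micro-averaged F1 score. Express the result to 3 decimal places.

Micro-averaging pools counts across classes: ΣTP=1113, ΣFP=934, ΣFN=934.
Micro-F1 score = 2·TP/(2·TP+FP+FN) on pooled counts = 0.544 (equals overall accuracy in single-label multiclass).

0.544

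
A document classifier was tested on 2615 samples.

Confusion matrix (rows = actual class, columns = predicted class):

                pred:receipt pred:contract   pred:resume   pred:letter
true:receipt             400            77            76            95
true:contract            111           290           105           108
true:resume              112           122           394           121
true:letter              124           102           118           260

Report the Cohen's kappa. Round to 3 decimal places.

0.351

Observed agreement pₒ = trace/N = 1344/2615 = 0.5140
Expected agreement pₑ = Σ (rowᵢ·colᵢ)/N² = (648·747 + 614·591 + 749·693 + 604·584)/2615² = 0.2513
κ = (pₒ − pₑ)/(1 − pₑ) = (0.5140 − 0.2513)/(1 − 0.2513) = 0.351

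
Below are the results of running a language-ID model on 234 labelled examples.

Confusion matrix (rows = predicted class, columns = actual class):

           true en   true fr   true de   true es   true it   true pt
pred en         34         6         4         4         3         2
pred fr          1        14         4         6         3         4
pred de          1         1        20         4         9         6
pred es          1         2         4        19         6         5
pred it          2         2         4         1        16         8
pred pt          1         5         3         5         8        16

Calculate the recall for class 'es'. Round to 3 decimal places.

0.487

Take TP from the diagonal, FP from the rest of the 'es' prediction marginal, FN from the rest of the 'es' actual marginal.
recall = TP/(TP+FN).
es: TP=19, FN=4+6+4+1+5=20 → 19/39 = 0.4872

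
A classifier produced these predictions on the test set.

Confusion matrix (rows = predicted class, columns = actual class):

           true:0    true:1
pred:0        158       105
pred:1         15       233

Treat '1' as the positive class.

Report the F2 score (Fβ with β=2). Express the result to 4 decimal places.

0.7281

Fβ = (1+β²)·TP / ((1+β²)·TP + β²·FN + FP), with β²=4
= 5·233 / (5·233 + 4·105 + 15) = 0.7281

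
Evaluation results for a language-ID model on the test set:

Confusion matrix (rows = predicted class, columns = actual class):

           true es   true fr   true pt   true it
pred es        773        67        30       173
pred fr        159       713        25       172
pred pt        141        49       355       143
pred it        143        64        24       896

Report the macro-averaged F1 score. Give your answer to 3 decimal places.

0.689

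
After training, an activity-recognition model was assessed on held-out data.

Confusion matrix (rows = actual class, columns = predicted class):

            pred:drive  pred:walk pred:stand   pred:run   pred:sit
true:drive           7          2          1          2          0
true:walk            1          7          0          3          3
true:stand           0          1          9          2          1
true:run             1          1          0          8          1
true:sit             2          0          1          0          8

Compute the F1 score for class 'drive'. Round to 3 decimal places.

0.609

One-vs-rest for 'drive': TP = diagonal; FP = other classes predicted 'drive'; FN = 'drive' predicted as other.
F1 score = 2·TP/(2·TP+FP+FN).
drive: TP=7, FP=1+0+1+2=4, FN=2+1+2+0=5 → 14/23 = 0.6087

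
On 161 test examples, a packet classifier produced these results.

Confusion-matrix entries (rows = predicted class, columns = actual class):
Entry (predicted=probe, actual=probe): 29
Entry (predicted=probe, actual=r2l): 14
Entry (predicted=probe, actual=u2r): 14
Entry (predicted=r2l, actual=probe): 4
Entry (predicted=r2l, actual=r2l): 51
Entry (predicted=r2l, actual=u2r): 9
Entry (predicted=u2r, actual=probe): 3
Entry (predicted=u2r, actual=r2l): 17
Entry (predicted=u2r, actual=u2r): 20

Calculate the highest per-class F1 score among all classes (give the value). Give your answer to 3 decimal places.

Per-class F1 score (2·TP/(2·TP+FP+FN)):
  probe: TP=29, FP=14+14=28, FN=4+3=7 → 58/93 = 0.6237
  r2l: TP=51, FP=4+9=13, FN=14+17=31 → 102/146 = 0.6986
  u2r: TP=20, FP=3+17=20, FN=14+9=23 → 40/83 = 0.4819
Highest is class 'r2l' with F1 score = 0.699.

0.699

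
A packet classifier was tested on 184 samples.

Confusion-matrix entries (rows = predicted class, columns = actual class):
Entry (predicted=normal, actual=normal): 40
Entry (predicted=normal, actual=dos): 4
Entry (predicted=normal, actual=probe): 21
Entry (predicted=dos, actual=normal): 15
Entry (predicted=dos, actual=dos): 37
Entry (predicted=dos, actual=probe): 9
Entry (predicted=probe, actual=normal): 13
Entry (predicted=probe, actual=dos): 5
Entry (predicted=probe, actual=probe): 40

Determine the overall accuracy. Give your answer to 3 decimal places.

Accuracy = trace / total = (40+37+40=117) / 184 = 117/184 = 0.636

0.636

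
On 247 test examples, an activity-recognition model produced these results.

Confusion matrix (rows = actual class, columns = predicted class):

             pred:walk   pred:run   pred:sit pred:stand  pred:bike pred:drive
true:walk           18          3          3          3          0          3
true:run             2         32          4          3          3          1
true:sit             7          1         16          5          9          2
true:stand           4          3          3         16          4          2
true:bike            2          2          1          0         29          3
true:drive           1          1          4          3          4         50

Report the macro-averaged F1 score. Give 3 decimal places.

Per-class F1 score (2·TP/(2·TP+FP+FN)):
  walk: TP=18, FP=2+7+4+2+1=16, FN=3+3+3+0+3=12 → 36/64 = 0.5625
  run: TP=32, FP=3+1+3+2+1=10, FN=2+4+3+3+1=13 → 64/87 = 0.7356
  sit: TP=16, FP=3+4+3+1+4=15, FN=7+1+5+9+2=24 → 32/71 = 0.4507
  stand: TP=16, FP=3+3+5+0+3=14, FN=4+3+3+4+2=16 → 32/62 = 0.5161
  bike: TP=29, FP=0+3+9+4+4=20, FN=2+2+1+0+3=8 → 58/86 = 0.6744
  drive: TP=50, FP=3+1+2+2+3=11, FN=1+1+4+3+4=13 → 100/124 = 0.8065
Macro-F1 score = mean = (0.5625 + 0.7356 + 0.4507 + 0.5161 + 0.6744 + 0.8065) / 6 = 0.624

0.624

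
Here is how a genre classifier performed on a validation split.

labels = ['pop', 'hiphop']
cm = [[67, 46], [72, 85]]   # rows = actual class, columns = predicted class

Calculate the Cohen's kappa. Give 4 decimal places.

0.1301

Observed agreement pₒ = trace/N = 152/270 = 0.56296
Expected agreement pₑ = Σ (rowᵢ·colᵢ)/N² = (113·139 + 157·131)/270² = 0.49759
κ = (pₒ − pₑ)/(1 − pₑ) = (0.56296 − 0.49759)/(1 − 0.49759) = 0.1301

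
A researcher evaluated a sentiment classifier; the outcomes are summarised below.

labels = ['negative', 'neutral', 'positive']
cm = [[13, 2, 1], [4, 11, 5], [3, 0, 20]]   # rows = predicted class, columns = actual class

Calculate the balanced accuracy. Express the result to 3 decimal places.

Balanced accuracy = mean of per-class recall.
  negative: recall = 13/20 = 0.6500
  neutral: recall = 11/13 = 0.8462
  positive: recall = 20/26 = 0.7692
Mean = (0.6500 + 0.8462 + 0.7692) / 3 = 0.755

0.755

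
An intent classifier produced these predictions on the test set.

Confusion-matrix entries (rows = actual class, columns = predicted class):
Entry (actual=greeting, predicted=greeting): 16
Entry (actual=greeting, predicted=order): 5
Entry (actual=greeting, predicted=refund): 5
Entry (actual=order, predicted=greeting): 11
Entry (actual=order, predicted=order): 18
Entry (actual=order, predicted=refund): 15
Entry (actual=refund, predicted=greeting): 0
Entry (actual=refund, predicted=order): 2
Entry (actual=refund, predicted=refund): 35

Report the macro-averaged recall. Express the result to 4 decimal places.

0.6568

Per-class recall (TP/(TP+FN)):
  greeting: TP=16, FN=5+5=10 → 16/26 = 0.61538
  order: TP=18, FN=11+15=26 → 18/44 = 0.40909
  refund: TP=35, FN=0+2=2 → 35/37 = 0.94595
Macro-recall = mean = (0.61538 + 0.40909 + 0.94595) / 3 = 0.6568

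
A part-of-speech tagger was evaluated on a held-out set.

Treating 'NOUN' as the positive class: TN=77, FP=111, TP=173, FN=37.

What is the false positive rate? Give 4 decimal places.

FPR = FP/(FP+TN) = 111/(111+77) = 0.5904

0.5904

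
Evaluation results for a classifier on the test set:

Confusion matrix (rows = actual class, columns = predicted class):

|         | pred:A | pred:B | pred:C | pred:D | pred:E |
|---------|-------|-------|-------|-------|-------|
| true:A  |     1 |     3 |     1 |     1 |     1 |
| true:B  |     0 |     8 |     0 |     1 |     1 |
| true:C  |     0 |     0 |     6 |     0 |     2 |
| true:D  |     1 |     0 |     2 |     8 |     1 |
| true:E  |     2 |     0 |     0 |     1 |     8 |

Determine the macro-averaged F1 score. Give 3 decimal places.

Per-class F1 score (2·TP/(2·TP+FP+FN)):
  A: TP=1, FP=0+0+1+2=3, FN=3+1+1+1=6 → 2/11 = 0.1818
  B: TP=8, FP=3+0+0+0=3, FN=0+0+1+1=2 → 16/21 = 0.7619
  C: TP=6, FP=1+0+2+0=3, FN=0+0+0+2=2 → 12/17 = 0.7059
  D: TP=8, FP=1+1+0+1=3, FN=1+0+2+1=4 → 16/23 = 0.6957
  E: TP=8, FP=1+1+2+1=5, FN=2+0+0+1=3 → 16/24 = 0.6667
Macro-F1 score = mean = (0.1818 + 0.7619 + 0.7059 + 0.6957 + 0.6667) / 5 = 0.602

0.602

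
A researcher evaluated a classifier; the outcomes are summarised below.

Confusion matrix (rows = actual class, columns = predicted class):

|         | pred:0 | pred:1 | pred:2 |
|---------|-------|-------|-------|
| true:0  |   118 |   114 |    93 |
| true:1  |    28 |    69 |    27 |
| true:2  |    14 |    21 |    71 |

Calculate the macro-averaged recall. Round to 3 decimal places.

Per-class recall (TP/(TP+FN)):
  0: TP=118, FN=114+93=207 → 118/325 = 0.3631
  1: TP=69, FN=28+27=55 → 69/124 = 0.5565
  2: TP=71, FN=14+21=35 → 71/106 = 0.6698
Macro-recall = mean = (0.3631 + 0.5565 + 0.6698) / 3 = 0.530

0.530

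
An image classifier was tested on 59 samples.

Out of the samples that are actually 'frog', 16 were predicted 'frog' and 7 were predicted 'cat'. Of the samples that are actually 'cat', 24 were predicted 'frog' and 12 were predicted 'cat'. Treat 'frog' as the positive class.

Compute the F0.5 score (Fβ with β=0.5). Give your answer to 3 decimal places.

0.437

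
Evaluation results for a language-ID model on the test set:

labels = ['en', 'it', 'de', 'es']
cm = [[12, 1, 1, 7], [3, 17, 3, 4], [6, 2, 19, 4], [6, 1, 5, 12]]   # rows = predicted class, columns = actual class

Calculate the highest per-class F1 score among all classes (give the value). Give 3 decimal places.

0.708

Per-class F1 score (2·TP/(2·TP+FP+FN)):
  en: TP=12, FP=1+1+7=9, FN=3+6+6=15 → 24/48 = 0.5000
  it: TP=17, FP=3+3+4=10, FN=1+2+1=4 → 34/48 = 0.7083
  de: TP=19, FP=6+2+4=12, FN=1+3+5=9 → 38/59 = 0.6441
  es: TP=12, FP=6+1+5=12, FN=7+4+4=15 → 24/51 = 0.4706
Highest is class 'it' with F1 score = 0.708.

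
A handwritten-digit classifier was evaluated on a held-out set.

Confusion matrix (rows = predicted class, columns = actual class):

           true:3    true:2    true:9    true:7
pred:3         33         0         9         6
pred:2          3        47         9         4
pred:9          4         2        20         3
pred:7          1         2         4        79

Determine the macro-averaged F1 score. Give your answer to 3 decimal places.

Per-class F1 score (2·TP/(2·TP+FP+FN)):
  3: TP=33, FP=0+9+6=15, FN=3+4+1=8 → 66/89 = 0.7416
  2: TP=47, FP=3+9+4=16, FN=0+2+2=4 → 94/114 = 0.8246
  9: TP=20, FP=4+2+3=9, FN=9+9+4=22 → 40/71 = 0.5634
  7: TP=79, FP=1+2+4=7, FN=6+4+3=13 → 158/178 = 0.8876
Macro-F1 score = mean = (0.7416 + 0.8246 + 0.5634 + 0.8876) / 4 = 0.754

0.754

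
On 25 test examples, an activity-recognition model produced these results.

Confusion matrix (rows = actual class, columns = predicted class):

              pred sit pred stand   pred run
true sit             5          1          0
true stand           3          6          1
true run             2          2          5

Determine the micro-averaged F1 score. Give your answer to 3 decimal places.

0.640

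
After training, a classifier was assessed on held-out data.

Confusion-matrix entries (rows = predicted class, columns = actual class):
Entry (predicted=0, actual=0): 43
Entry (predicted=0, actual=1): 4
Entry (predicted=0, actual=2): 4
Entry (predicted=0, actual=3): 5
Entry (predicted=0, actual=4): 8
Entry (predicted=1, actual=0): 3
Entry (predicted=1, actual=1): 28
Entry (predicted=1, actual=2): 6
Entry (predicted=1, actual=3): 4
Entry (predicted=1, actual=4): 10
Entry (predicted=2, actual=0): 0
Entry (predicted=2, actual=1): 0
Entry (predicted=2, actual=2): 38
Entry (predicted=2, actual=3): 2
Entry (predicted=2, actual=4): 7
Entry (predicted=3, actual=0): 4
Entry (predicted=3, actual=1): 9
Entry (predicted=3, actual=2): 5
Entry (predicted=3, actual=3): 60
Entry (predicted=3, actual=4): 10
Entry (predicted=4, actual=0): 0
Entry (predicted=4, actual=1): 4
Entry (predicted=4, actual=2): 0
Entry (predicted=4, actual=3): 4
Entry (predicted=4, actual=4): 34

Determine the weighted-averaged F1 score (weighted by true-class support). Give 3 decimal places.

0.691

Per-class F1 score (2·TP/(2·TP+FP+FN)):
  0: TP=43, FP=4+4+5+8=21, FN=3+0+4+0=7 → 86/114 = 0.7544
  1: TP=28, FP=3+6+4+10=23, FN=4+0+9+4=17 → 56/96 = 0.5833
  2: TP=38, FP=0+0+2+7=9, FN=4+6+5+0=15 → 76/100 = 0.7600
  3: TP=60, FP=4+9+5+10=28, FN=5+4+2+4=15 → 120/163 = 0.7362
  4: TP=34, FP=0+4+0+4=8, FN=8+10+7+10=35 → 68/111 = 0.6126
Weighted-F1 score = Σ (supportᵢ/N)·F1 scoreᵢ with N=292: (50/292)·0.7544 + (45/292)·0.5833 + (53/292)·0.7600 + (75/292)·0.7362 + (69/292)·0.6126 = 0.691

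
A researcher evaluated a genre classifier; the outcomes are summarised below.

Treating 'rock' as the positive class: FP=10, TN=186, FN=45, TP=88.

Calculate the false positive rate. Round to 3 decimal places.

FPR = FP/(FP+TN) = 10/(10+186) = 0.051

0.051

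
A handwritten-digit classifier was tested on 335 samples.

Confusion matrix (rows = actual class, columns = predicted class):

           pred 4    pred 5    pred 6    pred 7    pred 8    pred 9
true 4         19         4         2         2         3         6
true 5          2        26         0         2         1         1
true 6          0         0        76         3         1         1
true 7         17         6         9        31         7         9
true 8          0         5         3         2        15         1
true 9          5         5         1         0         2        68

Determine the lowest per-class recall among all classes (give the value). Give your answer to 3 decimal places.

0.392

Per-class recall (TP/(TP+FN)):
  4: TP=19, FN=4+2+2+3+6=17 → 19/36 = 0.5278
  5: TP=26, FN=2+0+2+1+1=6 → 26/32 = 0.8125
  6: TP=76, FN=0+0+3+1+1=5 → 76/81 = 0.9383
  7: TP=31, FN=17+6+9+7+9=48 → 31/79 = 0.3924
  8: TP=15, FN=0+5+3+2+1=11 → 15/26 = 0.5769
  9: TP=68, FN=5+5+1+0+2=13 → 68/81 = 0.8395
Lowest is class '7' with recall = 0.392.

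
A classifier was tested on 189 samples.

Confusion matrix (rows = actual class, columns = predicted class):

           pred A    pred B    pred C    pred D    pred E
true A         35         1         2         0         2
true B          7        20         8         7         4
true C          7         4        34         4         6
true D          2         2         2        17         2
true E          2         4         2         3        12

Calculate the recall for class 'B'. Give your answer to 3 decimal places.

0.435

Take TP from the diagonal, FP from the rest of the 'B' prediction marginal, FN from the rest of the 'B' actual marginal.
recall = TP/(TP+FN).
B: TP=20, FN=7+8+7+4=26 → 20/46 = 0.4348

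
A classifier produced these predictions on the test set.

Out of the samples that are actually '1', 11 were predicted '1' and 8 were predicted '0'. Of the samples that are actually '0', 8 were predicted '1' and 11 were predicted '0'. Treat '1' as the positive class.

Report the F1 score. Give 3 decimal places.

Precision = TP/(TP+FP) = 11/19 = 0.5789
Recall = TP/(TP+FN) = 11/19 = 0.5789
F1 = 2·TP/(2·TP+FP+FN) = 22/38 = 0.579

0.579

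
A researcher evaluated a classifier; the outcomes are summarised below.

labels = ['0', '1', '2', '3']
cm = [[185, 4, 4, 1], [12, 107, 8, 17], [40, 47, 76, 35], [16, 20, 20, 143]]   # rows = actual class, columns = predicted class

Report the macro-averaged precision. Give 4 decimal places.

Per-class precision (TP/(TP+FP)):
  0: TP=185, FP=12+40+16=68 → 185/253 = 0.73123
  1: TP=107, FP=4+47+20=71 → 107/178 = 0.60112
  2: TP=76, FP=4+8+20=32 → 76/108 = 0.70370
  3: TP=143, FP=1+17+35=53 → 143/196 = 0.72959
Macro-precision = mean = (0.73123 + 0.60112 + 0.70370 + 0.72959) / 4 = 0.6914

0.6914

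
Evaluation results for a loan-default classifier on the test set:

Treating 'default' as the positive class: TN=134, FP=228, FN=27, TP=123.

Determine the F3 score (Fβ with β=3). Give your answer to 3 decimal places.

0.723

Fβ = (1+β²)·TP / ((1+β²)·TP + β²·FN + FP), with β²=9
= 10·123 / (10·123 + 9·27 + 228) = 0.723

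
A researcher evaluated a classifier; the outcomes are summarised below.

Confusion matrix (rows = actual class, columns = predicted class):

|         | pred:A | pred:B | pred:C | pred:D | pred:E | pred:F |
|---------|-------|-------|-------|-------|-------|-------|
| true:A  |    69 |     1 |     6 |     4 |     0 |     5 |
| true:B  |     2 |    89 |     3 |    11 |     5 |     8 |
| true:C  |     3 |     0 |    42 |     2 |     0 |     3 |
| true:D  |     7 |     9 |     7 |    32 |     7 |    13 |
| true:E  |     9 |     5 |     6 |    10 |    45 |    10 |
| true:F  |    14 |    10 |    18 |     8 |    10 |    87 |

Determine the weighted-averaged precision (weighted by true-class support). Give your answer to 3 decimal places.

0.658

Per-class precision (TP/(TP+FP)):
  A: TP=69, FP=2+3+7+9+14=35 → 69/104 = 0.6635
  B: TP=89, FP=1+0+9+5+10=25 → 89/114 = 0.7807
  C: TP=42, FP=6+3+7+6+18=40 → 42/82 = 0.5122
  D: TP=32, FP=4+11+2+10+8=35 → 32/67 = 0.4776
  E: TP=45, FP=0+5+0+7+10=22 → 45/67 = 0.6716
  F: TP=87, FP=5+8+3+13+10=39 → 87/126 = 0.6905
Weighted-precision = Σ (supportᵢ/N)·precisionᵢ with N=560: (85/560)·0.6635 + (118/560)·0.7807 + (50/560)·0.5122 + (75/560)·0.4776 + (85/560)·0.6716 + (147/560)·0.6905 = 0.658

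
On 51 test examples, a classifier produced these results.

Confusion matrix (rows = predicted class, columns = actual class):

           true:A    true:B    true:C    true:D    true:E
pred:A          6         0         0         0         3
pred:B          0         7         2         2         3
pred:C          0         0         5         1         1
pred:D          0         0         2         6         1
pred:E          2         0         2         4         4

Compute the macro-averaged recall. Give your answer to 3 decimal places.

Per-class recall (TP/(TP+FN)):
  A: TP=6, FN=0+0+0+2=2 → 6/8 = 0.7500
  B: TP=7, FN=0+0+0+0=0 → 7/7 = 1.0000
  C: TP=5, FN=0+2+2+2=6 → 5/11 = 0.4545
  D: TP=6, FN=0+2+1+4=7 → 6/13 = 0.4615
  E: TP=4, FN=3+3+1+1=8 → 4/12 = 0.3333
Macro-recall = mean = (0.7500 + 1.0000 + 0.4545 + 0.4615 + 0.3333) / 5 = 0.600

0.600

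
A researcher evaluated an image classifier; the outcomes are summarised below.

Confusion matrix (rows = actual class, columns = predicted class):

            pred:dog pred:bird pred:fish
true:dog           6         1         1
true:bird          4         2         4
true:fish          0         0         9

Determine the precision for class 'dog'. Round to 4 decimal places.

0.6000

One-vs-rest for 'dog': TP = diagonal; FP = other classes predicted 'dog'; FN = 'dog' predicted as other.
precision = TP/(TP+FP).
dog: TP=6, FP=4+0=4 → 6/10 = 0.60000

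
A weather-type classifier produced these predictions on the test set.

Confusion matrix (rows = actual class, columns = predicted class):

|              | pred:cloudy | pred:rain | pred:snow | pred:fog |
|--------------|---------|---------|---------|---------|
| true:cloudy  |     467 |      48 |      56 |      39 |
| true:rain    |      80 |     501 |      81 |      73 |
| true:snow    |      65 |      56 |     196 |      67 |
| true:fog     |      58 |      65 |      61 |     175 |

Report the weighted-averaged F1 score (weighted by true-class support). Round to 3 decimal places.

0.641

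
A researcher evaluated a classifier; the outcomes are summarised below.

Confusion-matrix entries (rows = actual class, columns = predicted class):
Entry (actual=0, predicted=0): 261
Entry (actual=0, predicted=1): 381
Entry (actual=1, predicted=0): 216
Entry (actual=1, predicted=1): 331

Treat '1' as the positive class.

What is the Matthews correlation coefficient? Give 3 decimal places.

0.012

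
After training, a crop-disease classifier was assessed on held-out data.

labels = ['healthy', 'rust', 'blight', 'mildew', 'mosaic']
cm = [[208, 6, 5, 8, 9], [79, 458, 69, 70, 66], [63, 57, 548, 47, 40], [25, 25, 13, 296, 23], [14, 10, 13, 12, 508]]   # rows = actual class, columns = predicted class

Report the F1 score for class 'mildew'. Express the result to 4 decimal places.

Take TP from the diagonal, FP from the rest of the 'mildew' prediction marginal, FN from the rest of the 'mildew' actual marginal.
F1 score = 2·TP/(2·TP+FP+FN).
mildew: TP=296, FP=8+70+47+12=137, FN=25+25+13+23=86 → 592/815 = 0.72638

0.7264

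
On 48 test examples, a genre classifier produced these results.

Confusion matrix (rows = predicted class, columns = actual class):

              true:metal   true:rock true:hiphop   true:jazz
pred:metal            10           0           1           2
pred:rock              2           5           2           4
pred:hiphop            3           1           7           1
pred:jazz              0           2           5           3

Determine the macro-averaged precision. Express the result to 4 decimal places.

Per-class precision (TP/(TP+FP)):
  metal: TP=10, FP=0+1+2=3 → 10/13 = 0.76923
  rock: TP=5, FP=2+2+4=8 → 5/13 = 0.38462
  hiphop: TP=7, FP=3+1+1=5 → 7/12 = 0.58333
  jazz: TP=3, FP=0+2+5=7 → 3/10 = 0.30000
Macro-precision = mean = (0.76923 + 0.38462 + 0.58333 + 0.30000) / 4 = 0.5093

0.5093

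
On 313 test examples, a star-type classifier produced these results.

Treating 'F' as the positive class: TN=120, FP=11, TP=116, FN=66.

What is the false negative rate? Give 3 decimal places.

FNR = FN/(FN+TP) = 66/(66+116) = 0.363

0.363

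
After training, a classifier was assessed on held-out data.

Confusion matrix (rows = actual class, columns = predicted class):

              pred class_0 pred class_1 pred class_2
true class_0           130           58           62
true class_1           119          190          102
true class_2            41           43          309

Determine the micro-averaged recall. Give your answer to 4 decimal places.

Micro-averaging pools counts across classes: ΣTP=629, ΣFP=425, ΣFN=425.
Micro-recall = TP/(TP+FN) on pooled counts = 0.5968 (equals overall accuracy in single-label multiclass).

0.5968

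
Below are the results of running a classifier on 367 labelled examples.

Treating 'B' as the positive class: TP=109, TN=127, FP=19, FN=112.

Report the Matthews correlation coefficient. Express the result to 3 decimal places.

MCC = (TP·TN − FP·FN) / √((TP+FP)(TP+FN)(TN+FP)(TN+FN))
Numerator = 109·127 − 19·112 = 11715
Denominator = √(128·221·146·239) = √987081472 = 31417.8528
MCC = 11715 / 31417.8528 = 0.373

0.373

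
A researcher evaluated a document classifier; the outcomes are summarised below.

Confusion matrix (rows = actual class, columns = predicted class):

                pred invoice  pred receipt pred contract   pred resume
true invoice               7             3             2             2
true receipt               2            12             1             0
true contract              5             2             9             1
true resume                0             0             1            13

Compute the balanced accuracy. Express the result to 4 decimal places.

Balanced accuracy = mean of per-class recall.
  invoice: recall = 7/14 = 0.50000
  receipt: recall = 12/15 = 0.80000
  contract: recall = 9/17 = 0.52941
  resume: recall = 13/14 = 0.92857
Mean = (0.50000 + 0.80000 + 0.52941 + 0.92857) / 4 = 0.6895

0.6895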